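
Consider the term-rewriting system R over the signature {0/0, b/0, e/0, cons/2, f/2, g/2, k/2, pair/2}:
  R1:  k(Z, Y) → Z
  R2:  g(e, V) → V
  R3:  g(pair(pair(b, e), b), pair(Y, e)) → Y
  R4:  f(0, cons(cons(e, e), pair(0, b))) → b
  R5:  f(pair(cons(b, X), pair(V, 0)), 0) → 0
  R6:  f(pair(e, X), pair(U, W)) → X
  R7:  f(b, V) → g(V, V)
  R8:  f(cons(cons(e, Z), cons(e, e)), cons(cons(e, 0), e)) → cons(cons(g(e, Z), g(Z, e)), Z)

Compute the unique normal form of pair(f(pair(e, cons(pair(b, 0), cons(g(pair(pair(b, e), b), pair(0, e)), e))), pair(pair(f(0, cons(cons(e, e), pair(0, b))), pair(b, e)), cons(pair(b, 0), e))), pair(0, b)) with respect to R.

pair(cons(pair(b, 0), cons(0, e)), pair(0, b))

1. pair(f(pair(e, cons(pair(b, 0), cons(g(pair(pair(b, e), b), pair(0, e)), e))), pair(pair(f(0, cons(cons(e, e), pair(0, b))), pair(b, e)), cons(pair(b, 0), e))), pair(0, b))  →  pair(cons(pair(b, 0), cons(g(pair(pair(b, e), b), pair(0, e)), e)), pair(0, b))   [R6 at 1]
2. pair(cons(pair(b, 0), cons(g(pair(pair(b, e), b), pair(0, e)), e)), pair(0, b))  →  pair(cons(pair(b, 0), cons(0, e)), pair(0, b))   [R3 at 1.2.1]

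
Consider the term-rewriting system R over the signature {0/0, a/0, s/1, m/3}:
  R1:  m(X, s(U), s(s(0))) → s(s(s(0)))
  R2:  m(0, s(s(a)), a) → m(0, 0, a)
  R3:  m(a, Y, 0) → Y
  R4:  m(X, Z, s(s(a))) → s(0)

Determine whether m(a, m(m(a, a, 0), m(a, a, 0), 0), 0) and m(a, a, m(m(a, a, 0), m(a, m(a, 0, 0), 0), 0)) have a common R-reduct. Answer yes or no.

Reduce t₁ = m(a, m(m(a, a, 0), m(a, a, 0), 0), 0):
1. m(a, m(m(a, a, 0), m(a, a, 0), 0), 0)  →  m(m(a, a, 0), m(a, a, 0), 0)   [R3 at ε]
2. m(m(a, a, 0), m(a, a, 0), 0)  →  m(a, m(a, a, 0), 0)   [R3 at 1]
3. m(a, m(a, a, 0), 0)  →  m(a, a, 0)   [R3 at ε]
4. m(a, a, 0)  →  a   [R3 at ε]

Reduce t₂ = m(a, a, m(m(a, a, 0), m(a, m(a, 0, 0), 0), 0)):
1. m(a, a, m(m(a, a, 0), m(a, m(a, 0, 0), 0), 0))  →  m(a, a, m(a, m(a, m(a, 0, 0), 0), 0))   [R3 at 3.1]
2. m(a, a, m(a, m(a, m(a, 0, 0), 0), 0))  →  m(a, a, m(a, m(a, 0, 0), 0))   [R3 at 3]
3. m(a, a, m(a, m(a, 0, 0), 0))  →  m(a, a, m(a, 0, 0))   [R3 at 3]
4. m(a, a, m(a, 0, 0))  →  m(a, a, 0)   [R3 at 3]
5. m(a, a, 0)  →  a   [R3 at ε]

yes — NF(t₁) = a, NF(t₂) = a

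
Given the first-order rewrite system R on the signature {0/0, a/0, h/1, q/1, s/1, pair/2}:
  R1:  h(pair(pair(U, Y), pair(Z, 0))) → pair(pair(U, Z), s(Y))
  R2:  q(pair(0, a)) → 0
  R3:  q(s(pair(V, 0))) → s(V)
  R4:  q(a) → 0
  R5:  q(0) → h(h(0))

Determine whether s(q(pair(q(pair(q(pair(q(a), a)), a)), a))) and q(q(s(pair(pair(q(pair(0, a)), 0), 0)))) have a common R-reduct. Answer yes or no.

Reduce t₁ = s(q(pair(q(pair(q(pair(q(a), a)), a)), a))):
1. s(q(pair(q(pair(q(pair(q(a), a)), a)), a)))  →  s(q(pair(q(pair(q(pair(0, a)), a)), a)))   [R4 at 1.1.1.1.1.1.1]
2. s(q(pair(q(pair(q(pair(0, a)), a)), a)))  →  s(q(pair(q(pair(0, a)), a)))   [R2 at 1.1.1.1.1]
3. s(q(pair(q(pair(0, a)), a)))  →  s(q(pair(0, a)))   [R2 at 1.1.1]
4. s(q(pair(0, a)))  →  s(0)   [R2 at 1]

Reduce t₂ = q(q(s(pair(pair(q(pair(0, a)), 0), 0)))):
1. q(q(s(pair(pair(q(pair(0, a)), 0), 0))))  →  q(s(pair(q(pair(0, a)), 0)))   [R3 at 1]
2. q(s(pair(q(pair(0, a)), 0)))  →  s(q(pair(0, a)))   [R3 at ε]
3. s(q(pair(0, a)))  →  s(0)   [R2 at 1]

yes — NF(t₁) = s(0), NF(t₂) = s(0)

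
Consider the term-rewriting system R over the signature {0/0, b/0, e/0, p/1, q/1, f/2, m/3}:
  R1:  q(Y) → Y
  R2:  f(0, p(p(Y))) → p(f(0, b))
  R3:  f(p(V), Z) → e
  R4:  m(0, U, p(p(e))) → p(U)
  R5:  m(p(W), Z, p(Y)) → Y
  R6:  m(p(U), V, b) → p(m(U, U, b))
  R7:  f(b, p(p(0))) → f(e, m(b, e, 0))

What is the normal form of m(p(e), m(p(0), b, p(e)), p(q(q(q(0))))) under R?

1. m(p(e), m(p(0), b, p(e)), p(q(q(q(0)))))  →  q(q(q(0)))   [R5 at ε]
2. q(q(q(0)))  →  q(q(0))   [R1 at ε]
3. q(q(0))  →  q(0)   [R1 at ε]
4. q(0)  →  0   [R1 at ε]

0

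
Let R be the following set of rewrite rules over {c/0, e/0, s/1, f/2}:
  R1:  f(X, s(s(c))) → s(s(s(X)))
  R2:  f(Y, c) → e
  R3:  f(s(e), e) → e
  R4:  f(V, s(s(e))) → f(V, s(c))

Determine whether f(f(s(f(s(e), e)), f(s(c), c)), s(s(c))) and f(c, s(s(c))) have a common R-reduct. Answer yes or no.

Reduce t₁ = f(f(s(f(s(e), e)), f(s(c), c)), s(s(c))):
1. f(f(s(f(s(e), e)), f(s(c), c)), s(s(c)))  →  s(s(s(f(s(f(s(e), e)), f(s(c), c)))))   [R1 at ε]
2. s(s(s(f(s(f(s(e), e)), f(s(c), c)))))  →  s(s(s(f(s(e), f(s(c), c)))))   [R3 at 1.1.1.1.1]
3. s(s(s(f(s(e), f(s(c), c)))))  →  s(s(s(f(s(e), e))))   [R2 at 1.1.1.2]
4. s(s(s(f(s(e), e))))  →  s(s(s(e)))   [R3 at 1.1.1]

Reduce t₂ = f(c, s(s(c))):
1. f(c, s(s(c)))  →  s(s(s(c)))   [R1 at ε]

no — NF(t₁) = s(s(s(e))), NF(t₂) = s(s(s(c)))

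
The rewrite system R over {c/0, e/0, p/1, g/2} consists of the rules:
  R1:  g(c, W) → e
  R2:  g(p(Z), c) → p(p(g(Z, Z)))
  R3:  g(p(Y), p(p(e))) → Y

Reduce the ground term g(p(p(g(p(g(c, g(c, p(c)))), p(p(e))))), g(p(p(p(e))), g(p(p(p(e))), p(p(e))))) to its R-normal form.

1. g(p(p(g(p(g(c, g(c, p(c)))), p(p(e))))), g(p(p(p(e))), g(p(p(p(e))), p(p(e)))))  →  g(p(p(g(c, g(c, p(c))))), g(p(p(p(e))), g(p(p(p(e))), p(p(e)))))   [R3 at 1.1.1]
2. g(p(p(g(c, g(c, p(c))))), g(p(p(p(e))), g(p(p(p(e))), p(p(e)))))  →  g(p(p(e)), g(p(p(p(e))), g(p(p(p(e))), p(p(e)))))   [R1 at 1.1.1]
3. g(p(p(e)), g(p(p(p(e))), g(p(p(p(e))), p(p(e)))))  →  g(p(p(e)), g(p(p(p(e))), p(p(e))))   [R3 at 2.2]
4. g(p(p(e)), g(p(p(p(e))), p(p(e))))  →  g(p(p(e)), p(p(e)))   [R3 at 2]
5. g(p(p(e)), p(p(e)))  →  p(e)   [R3 at ε]

p(e)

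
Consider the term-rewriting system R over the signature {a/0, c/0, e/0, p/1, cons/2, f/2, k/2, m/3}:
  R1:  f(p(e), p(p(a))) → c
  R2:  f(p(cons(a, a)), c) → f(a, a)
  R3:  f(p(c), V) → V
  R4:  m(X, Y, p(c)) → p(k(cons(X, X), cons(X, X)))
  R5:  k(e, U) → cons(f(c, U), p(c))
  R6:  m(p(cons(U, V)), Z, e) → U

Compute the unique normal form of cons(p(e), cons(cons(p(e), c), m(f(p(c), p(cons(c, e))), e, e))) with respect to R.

1. cons(p(e), cons(cons(p(e), c), m(f(p(c), p(cons(c, e))), e, e)))  →  cons(p(e), cons(cons(p(e), c), m(p(cons(c, e)), e, e)))   [R3 at 2.2.1]
2. cons(p(e), cons(cons(p(e), c), m(p(cons(c, e)), e, e)))  →  cons(p(e), cons(cons(p(e), c), c))   [R6 at 2.2]

cons(p(e), cons(cons(p(e), c), c))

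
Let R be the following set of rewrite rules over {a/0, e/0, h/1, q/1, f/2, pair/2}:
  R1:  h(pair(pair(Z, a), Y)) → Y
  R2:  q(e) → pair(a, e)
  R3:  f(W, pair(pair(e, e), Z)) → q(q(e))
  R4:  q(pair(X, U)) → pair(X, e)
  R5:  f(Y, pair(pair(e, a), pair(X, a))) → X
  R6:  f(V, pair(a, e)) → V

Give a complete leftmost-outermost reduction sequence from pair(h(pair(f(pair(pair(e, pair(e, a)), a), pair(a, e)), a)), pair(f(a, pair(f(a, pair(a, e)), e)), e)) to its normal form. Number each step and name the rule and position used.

pair(a, pair(a, e))

1. pair(h(pair(f(pair(pair(e, pair(e, a)), a), pair(a, e)), a)), pair(f(a, pair(f(a, pair(a, e)), e)), e))  →  pair(h(pair(pair(pair(e, pair(e, a)), a), a)), pair(f(a, pair(f(a, pair(a, e)), e)), e))   [R6 at 1.1.1]
2. pair(h(pair(pair(pair(e, pair(e, a)), a), a)), pair(f(a, pair(f(a, pair(a, e)), e)), e))  →  pair(a, pair(f(a, pair(f(a, pair(a, e)), e)), e))   [R1 at 1]
3. pair(a, pair(f(a, pair(f(a, pair(a, e)), e)), e))  →  pair(a, pair(f(a, pair(a, e)), e))   [R6 at 2.1.2.1]
4. pair(a, pair(f(a, pair(a, e)), e))  →  pair(a, pair(a, e))   [R6 at 2.1]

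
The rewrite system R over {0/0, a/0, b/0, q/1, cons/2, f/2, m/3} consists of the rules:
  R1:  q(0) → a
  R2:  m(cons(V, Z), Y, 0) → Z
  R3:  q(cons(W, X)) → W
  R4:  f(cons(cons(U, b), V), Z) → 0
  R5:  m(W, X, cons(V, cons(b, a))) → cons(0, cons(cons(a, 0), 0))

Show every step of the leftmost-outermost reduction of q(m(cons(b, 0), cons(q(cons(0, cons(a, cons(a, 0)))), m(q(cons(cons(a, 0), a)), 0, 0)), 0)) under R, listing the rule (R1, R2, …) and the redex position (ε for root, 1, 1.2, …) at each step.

a

1. q(m(cons(b, 0), cons(q(cons(0, cons(a, cons(a, 0)))), m(q(cons(cons(a, 0), a)), 0, 0)), 0))  →  q(0)   [R2 at 1]
2. q(0)  →  a   [R1 at ε]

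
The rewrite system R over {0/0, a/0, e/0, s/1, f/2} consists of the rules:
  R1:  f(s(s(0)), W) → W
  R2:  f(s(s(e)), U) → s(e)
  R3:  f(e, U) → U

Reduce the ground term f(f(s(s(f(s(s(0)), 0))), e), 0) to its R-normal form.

0

1. f(f(s(s(f(s(s(0)), 0))), e), 0)  →  f(f(s(s(0)), e), 0)   [R1 at 1.1.1.1]
2. f(f(s(s(0)), e), 0)  →  f(e, 0)   [R1 at 1]
3. f(e, 0)  →  0   [R3 at ε]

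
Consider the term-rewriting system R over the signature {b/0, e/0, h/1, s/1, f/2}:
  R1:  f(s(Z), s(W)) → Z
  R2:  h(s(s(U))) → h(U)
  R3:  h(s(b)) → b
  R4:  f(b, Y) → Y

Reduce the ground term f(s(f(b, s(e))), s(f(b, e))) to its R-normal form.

1. f(s(f(b, s(e))), s(f(b, e)))  →  f(b, s(e))   [R1 at ε]
2. f(b, s(e))  →  s(e)   [R4 at ε]

s(e)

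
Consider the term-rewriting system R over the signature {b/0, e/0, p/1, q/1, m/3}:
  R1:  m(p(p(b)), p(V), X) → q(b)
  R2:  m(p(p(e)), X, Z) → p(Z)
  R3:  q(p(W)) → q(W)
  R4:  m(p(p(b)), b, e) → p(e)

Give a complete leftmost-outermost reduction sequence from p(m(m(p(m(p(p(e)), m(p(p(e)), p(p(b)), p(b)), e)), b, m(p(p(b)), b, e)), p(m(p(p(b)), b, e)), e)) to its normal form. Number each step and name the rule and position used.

1. p(m(m(p(m(p(p(e)), m(p(p(e)), p(p(b)), p(b)), e)), b, m(p(p(b)), b, e)), p(m(p(p(b)), b, e)), e))  →  p(m(m(p(p(e)), b, m(p(p(b)), b, e)), p(m(p(p(b)), b, e)), e))   [R2 at 1.1.1.1]
2. p(m(m(p(p(e)), b, m(p(p(b)), b, e)), p(m(p(p(b)), b, e)), e))  →  p(m(p(m(p(p(b)), b, e)), p(m(p(p(b)), b, e)), e))   [R2 at 1.1]
3. p(m(p(m(p(p(b)), b, e)), p(m(p(p(b)), b, e)), e))  →  p(m(p(p(e)), p(m(p(p(b)), b, e)), e))   [R4 at 1.1.1]
4. p(m(p(p(e)), p(m(p(p(b)), b, e)), e))  →  p(p(e))   [R2 at 1]

p(p(e))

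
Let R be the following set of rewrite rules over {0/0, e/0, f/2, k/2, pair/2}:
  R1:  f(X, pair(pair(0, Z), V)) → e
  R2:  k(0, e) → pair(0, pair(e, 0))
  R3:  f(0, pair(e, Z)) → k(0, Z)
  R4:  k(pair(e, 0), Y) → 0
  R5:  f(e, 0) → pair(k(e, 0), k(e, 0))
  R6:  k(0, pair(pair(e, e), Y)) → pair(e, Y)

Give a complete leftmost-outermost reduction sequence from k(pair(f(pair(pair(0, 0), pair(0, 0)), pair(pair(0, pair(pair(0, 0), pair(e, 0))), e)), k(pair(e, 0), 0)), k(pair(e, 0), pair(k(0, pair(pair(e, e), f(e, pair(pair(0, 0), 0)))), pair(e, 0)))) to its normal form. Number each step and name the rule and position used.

0

1. k(pair(f(pair(pair(0, 0), pair(0, 0)), pair(pair(0, pair(pair(0, 0), pair(e, 0))), e)), k(pair(e, 0), 0)), k(pair(e, 0), pair(k(0, pair(pair(e, e), f(e, pair(pair(0, 0), 0)))), pair(e, 0))))  →  k(pair(e, k(pair(e, 0), 0)), k(pair(e, 0), pair(k(0, pair(pair(e, e), f(e, pair(pair(0, 0), 0)))), pair(e, 0))))   [R1 at 1.1]
2. k(pair(e, k(pair(e, 0), 0)), k(pair(e, 0), pair(k(0, pair(pair(e, e), f(e, pair(pair(0, 0), 0)))), pair(e, 0))))  →  k(pair(e, 0), k(pair(e, 0), pair(k(0, pair(pair(e, e), f(e, pair(pair(0, 0), 0)))), pair(e, 0))))   [R4 at 1.2]
3. k(pair(e, 0), k(pair(e, 0), pair(k(0, pair(pair(e, e), f(e, pair(pair(0, 0), 0)))), pair(e, 0))))  →  0   [R4 at ε]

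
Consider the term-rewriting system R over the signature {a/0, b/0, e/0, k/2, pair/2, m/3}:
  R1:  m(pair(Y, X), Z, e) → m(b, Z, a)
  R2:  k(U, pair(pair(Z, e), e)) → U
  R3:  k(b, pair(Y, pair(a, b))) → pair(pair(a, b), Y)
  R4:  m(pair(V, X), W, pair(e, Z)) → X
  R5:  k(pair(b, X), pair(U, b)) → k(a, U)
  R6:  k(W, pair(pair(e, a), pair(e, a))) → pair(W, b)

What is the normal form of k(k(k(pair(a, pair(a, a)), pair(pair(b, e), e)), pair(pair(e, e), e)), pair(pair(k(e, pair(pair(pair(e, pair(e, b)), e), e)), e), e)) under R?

1. k(k(k(pair(a, pair(a, a)), pair(pair(b, e), e)), pair(pair(e, e), e)), pair(pair(k(e, pair(pair(pair(e, pair(e, b)), e), e)), e), e))  →  k(k(pair(a, pair(a, a)), pair(pair(b, e), e)), pair(pair(e, e), e))   [R2 at ε]
2. k(k(pair(a, pair(a, a)), pair(pair(b, e), e)), pair(pair(e, e), e))  →  k(pair(a, pair(a, a)), pair(pair(b, e), e))   [R2 at ε]
3. k(pair(a, pair(a, a)), pair(pair(b, e), e))  →  pair(a, pair(a, a))   [R2 at ε]

pair(a, pair(a, a))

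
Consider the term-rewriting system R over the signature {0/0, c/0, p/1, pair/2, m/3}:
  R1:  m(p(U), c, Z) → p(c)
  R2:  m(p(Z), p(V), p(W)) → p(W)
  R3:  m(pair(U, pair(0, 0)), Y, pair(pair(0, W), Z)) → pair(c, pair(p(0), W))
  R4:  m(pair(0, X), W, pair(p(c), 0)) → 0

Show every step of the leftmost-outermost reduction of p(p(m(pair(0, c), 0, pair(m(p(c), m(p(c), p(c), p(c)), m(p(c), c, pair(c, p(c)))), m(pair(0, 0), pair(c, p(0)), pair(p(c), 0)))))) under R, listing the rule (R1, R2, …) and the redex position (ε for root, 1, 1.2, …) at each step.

p(p(0))

1. p(p(m(pair(0, c), 0, pair(m(p(c), m(p(c), p(c), p(c)), m(p(c), c, pair(c, p(c)))), m(pair(0, 0), pair(c, p(0)), pair(p(c), 0))))))  →  p(p(m(pair(0, c), 0, pair(m(p(c), p(c), m(p(c), c, pair(c, p(c)))), m(pair(0, 0), pair(c, p(0)), pair(p(c), 0))))))   [R2 at 1.1.3.1.2]
2. p(p(m(pair(0, c), 0, pair(m(p(c), p(c), m(p(c), c, pair(c, p(c)))), m(pair(0, 0), pair(c, p(0)), pair(p(c), 0))))))  →  p(p(m(pair(0, c), 0, pair(m(p(c), p(c), p(c)), m(pair(0, 0), pair(c, p(0)), pair(p(c), 0))))))   [R1 at 1.1.3.1.3]
3. p(p(m(pair(0, c), 0, pair(m(p(c), p(c), p(c)), m(pair(0, 0), pair(c, p(0)), pair(p(c), 0))))))  →  p(p(m(pair(0, c), 0, pair(p(c), m(pair(0, 0), pair(c, p(0)), pair(p(c), 0))))))   [R2 at 1.1.3.1]
4. p(p(m(pair(0, c), 0, pair(p(c), m(pair(0, 0), pair(c, p(0)), pair(p(c), 0))))))  →  p(p(m(pair(0, c), 0, pair(p(c), 0))))   [R4 at 1.1.3.2]
5. p(p(m(pair(0, c), 0, pair(p(c), 0))))  →  p(p(0))   [R4 at 1.1]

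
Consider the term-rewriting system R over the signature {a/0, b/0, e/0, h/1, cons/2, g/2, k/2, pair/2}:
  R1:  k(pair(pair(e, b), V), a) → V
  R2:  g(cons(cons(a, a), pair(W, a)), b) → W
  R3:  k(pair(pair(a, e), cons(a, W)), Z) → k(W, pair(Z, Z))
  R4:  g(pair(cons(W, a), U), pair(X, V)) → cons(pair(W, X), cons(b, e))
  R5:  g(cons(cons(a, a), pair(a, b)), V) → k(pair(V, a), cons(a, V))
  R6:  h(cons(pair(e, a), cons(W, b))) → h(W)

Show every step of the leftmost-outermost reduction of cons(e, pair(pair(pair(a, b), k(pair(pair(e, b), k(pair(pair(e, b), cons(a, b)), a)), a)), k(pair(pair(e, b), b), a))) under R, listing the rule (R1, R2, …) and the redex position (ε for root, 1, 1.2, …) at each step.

cons(e, pair(pair(pair(a, b), cons(a, b)), b))

1. cons(e, pair(pair(pair(a, b), k(pair(pair(e, b), k(pair(pair(e, b), cons(a, b)), a)), a)), k(pair(pair(e, b), b), a)))  →  cons(e, pair(pair(pair(a, b), k(pair(pair(e, b), cons(a, b)), a)), k(pair(pair(e, b), b), a)))   [R1 at 2.1.2]
2. cons(e, pair(pair(pair(a, b), k(pair(pair(e, b), cons(a, b)), a)), k(pair(pair(e, b), b), a)))  →  cons(e, pair(pair(pair(a, b), cons(a, b)), k(pair(pair(e, b), b), a)))   [R1 at 2.1.2]
3. cons(e, pair(pair(pair(a, b), cons(a, b)), k(pair(pair(e, b), b), a)))  →  cons(e, pair(pair(pair(a, b), cons(a, b)), b))   [R1 at 2.2]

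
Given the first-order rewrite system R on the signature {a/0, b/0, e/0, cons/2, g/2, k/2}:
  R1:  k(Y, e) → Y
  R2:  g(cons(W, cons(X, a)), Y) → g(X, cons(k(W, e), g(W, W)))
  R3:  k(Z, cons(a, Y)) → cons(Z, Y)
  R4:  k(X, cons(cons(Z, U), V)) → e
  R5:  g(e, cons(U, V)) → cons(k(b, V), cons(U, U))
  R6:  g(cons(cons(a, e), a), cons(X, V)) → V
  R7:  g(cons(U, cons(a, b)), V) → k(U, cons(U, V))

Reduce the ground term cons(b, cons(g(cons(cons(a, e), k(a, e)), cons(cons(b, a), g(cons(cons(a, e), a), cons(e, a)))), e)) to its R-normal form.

1. cons(b, cons(g(cons(cons(a, e), k(a, e)), cons(cons(b, a), g(cons(cons(a, e), a), cons(e, a)))), e))  →  cons(b, cons(g(cons(cons(a, e), a), cons(cons(b, a), g(cons(cons(a, e), a), cons(e, a)))), e))   [R1 at 2.1.1.2]
2. cons(b, cons(g(cons(cons(a, e), a), cons(cons(b, a), g(cons(cons(a, e), a), cons(e, a)))), e))  →  cons(b, cons(g(cons(cons(a, e), a), cons(e, a)), e))   [R6 at 2.1]
3. cons(b, cons(g(cons(cons(a, e), a), cons(e, a)), e))  →  cons(b, cons(a, e))   [R6 at 2.1]

cons(b, cons(a, e))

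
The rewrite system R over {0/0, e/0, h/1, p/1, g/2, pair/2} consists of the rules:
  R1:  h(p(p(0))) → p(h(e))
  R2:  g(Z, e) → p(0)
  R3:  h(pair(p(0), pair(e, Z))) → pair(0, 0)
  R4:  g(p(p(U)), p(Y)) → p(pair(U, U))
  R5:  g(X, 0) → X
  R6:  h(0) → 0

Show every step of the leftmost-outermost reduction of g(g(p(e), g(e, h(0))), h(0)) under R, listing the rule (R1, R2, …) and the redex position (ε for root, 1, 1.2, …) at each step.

1. g(g(p(e), g(e, h(0))), h(0))  →  g(g(p(e), g(e, 0)), h(0))   [R6 at 1.2.2]
2. g(g(p(e), g(e, 0)), h(0))  →  g(g(p(e), e), h(0))   [R5 at 1.2]
3. g(g(p(e), e), h(0))  →  g(p(0), h(0))   [R2 at 1]
4. g(p(0), h(0))  →  g(p(0), 0)   [R6 at 2]
5. g(p(0), 0)  →  p(0)   [R5 at ε]

p(0)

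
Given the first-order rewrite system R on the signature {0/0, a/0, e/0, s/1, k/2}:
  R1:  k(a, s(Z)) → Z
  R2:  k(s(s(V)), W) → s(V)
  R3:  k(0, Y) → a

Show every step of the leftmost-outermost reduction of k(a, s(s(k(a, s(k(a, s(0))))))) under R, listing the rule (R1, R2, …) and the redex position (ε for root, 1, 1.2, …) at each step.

s(0)

1. k(a, s(s(k(a, s(k(a, s(0)))))))  →  s(k(a, s(k(a, s(0)))))   [R1 at ε]
2. s(k(a, s(k(a, s(0)))))  →  s(k(a, s(0)))   [R1 at 1]
3. s(k(a, s(0)))  →  s(0)   [R1 at 1]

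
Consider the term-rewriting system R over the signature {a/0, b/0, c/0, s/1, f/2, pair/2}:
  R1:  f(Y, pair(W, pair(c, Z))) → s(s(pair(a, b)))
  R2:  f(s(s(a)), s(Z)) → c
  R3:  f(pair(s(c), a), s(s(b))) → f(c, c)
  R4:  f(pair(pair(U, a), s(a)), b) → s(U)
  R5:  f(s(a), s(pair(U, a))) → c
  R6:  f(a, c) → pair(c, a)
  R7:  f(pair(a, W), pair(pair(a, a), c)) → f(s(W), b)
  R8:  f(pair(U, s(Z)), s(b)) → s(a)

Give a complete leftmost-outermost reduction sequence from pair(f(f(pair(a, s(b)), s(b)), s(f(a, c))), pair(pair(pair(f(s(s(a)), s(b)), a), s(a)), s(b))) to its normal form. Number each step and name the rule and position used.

pair(c, pair(pair(pair(c, a), s(a)), s(b)))

1. pair(f(f(pair(a, s(b)), s(b)), s(f(a, c))), pair(pair(pair(f(s(s(a)), s(b)), a), s(a)), s(b)))  →  pair(f(s(a), s(f(a, c))), pair(pair(pair(f(s(s(a)), s(b)), a), s(a)), s(b)))   [R8 at 1.1]
2. pair(f(s(a), s(f(a, c))), pair(pair(pair(f(s(s(a)), s(b)), a), s(a)), s(b)))  →  pair(f(s(a), s(pair(c, a))), pair(pair(pair(f(s(s(a)), s(b)), a), s(a)), s(b)))   [R6 at 1.2.1]
3. pair(f(s(a), s(pair(c, a))), pair(pair(pair(f(s(s(a)), s(b)), a), s(a)), s(b)))  →  pair(c, pair(pair(pair(f(s(s(a)), s(b)), a), s(a)), s(b)))   [R5 at 1]
4. pair(c, pair(pair(pair(f(s(s(a)), s(b)), a), s(a)), s(b)))  →  pair(c, pair(pair(pair(c, a), s(a)), s(b)))   [R2 at 2.1.1.1]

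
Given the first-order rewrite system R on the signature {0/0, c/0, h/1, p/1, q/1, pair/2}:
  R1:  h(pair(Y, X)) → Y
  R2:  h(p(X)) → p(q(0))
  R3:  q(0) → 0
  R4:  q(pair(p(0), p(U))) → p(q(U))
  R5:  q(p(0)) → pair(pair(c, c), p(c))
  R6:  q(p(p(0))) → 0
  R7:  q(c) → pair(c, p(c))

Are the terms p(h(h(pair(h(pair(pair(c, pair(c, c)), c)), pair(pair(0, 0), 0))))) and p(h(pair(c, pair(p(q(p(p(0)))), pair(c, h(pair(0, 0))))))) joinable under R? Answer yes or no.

yes — NF(t₁) = p(c), NF(t₂) = p(c)

Reduce t₁ = p(h(h(pair(h(pair(pair(c, pair(c, c)), c)), pair(pair(0, 0), 0))))):
1. p(h(h(pair(h(pair(pair(c, pair(c, c)), c)), pair(pair(0, 0), 0)))))  →  p(h(h(pair(pair(c, pair(c, c)), c))))   [R1 at 1.1]
2. p(h(h(pair(pair(c, pair(c, c)), c))))  →  p(h(pair(c, pair(c, c))))   [R1 at 1.1]
3. p(h(pair(c, pair(c, c))))  →  p(c)   [R1 at 1]

Reduce t₂ = p(h(pair(c, pair(p(q(p(p(0)))), pair(c, h(pair(0, 0))))))):
1. p(h(pair(c, pair(p(q(p(p(0)))), pair(c, h(pair(0, 0)))))))  →  p(c)   [R1 at 1]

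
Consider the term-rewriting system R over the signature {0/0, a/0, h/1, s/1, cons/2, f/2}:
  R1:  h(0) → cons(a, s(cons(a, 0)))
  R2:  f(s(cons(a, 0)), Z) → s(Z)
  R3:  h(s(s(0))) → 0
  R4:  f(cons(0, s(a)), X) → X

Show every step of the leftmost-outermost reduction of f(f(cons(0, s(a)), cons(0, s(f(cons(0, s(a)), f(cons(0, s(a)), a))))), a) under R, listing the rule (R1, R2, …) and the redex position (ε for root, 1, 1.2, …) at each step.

1. f(f(cons(0, s(a)), cons(0, s(f(cons(0, s(a)), f(cons(0, s(a)), a))))), a)  →  f(cons(0, s(f(cons(0, s(a)), f(cons(0, s(a)), a)))), a)   [R4 at 1]
2. f(cons(0, s(f(cons(0, s(a)), f(cons(0, s(a)), a)))), a)  →  f(cons(0, s(f(cons(0, s(a)), a))), a)   [R4 at 1.2.1]
3. f(cons(0, s(f(cons(0, s(a)), a))), a)  →  f(cons(0, s(a)), a)   [R4 at 1.2.1]
4. f(cons(0, s(a)), a)  →  a   [R4 at ε]

a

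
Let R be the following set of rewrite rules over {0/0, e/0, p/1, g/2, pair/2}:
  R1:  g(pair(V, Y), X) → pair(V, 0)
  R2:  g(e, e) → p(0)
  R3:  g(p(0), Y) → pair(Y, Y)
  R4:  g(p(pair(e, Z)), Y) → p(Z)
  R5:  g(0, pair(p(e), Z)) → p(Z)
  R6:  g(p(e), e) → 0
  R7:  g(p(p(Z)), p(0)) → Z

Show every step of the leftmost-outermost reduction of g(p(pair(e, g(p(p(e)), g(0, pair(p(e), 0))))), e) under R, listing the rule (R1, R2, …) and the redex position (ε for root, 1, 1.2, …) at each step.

p(e)

1. g(p(pair(e, g(p(p(e)), g(0, pair(p(e), 0))))), e)  →  p(g(p(p(e)), g(0, pair(p(e), 0))))   [R4 at ε]
2. p(g(p(p(e)), g(0, pair(p(e), 0))))  →  p(g(p(p(e)), p(0)))   [R5 at 1.2]
3. p(g(p(p(e)), p(0)))  →  p(e)   [R7 at 1]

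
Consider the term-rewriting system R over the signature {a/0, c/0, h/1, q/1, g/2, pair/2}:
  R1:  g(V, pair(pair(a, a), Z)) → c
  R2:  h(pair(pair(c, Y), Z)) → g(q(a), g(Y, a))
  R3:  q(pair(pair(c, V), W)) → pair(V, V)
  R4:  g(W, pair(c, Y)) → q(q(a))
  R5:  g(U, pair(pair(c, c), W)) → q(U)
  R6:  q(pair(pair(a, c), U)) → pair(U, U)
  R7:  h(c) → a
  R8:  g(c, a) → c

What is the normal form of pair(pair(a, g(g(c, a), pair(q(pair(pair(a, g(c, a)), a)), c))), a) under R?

pair(pair(a, c), a)

1. pair(pair(a, g(g(c, a), pair(q(pair(pair(a, g(c, a)), a)), c))), a)  →  pair(pair(a, g(c, pair(q(pair(pair(a, g(c, a)), a)), c))), a)   [R8 at 1.2.1]
2. pair(pair(a, g(c, pair(q(pair(pair(a, g(c, a)), a)), c))), a)  →  pair(pair(a, g(c, pair(q(pair(pair(a, c), a)), c))), a)   [R8 at 1.2.2.1.1.1.2]
3. pair(pair(a, g(c, pair(q(pair(pair(a, c), a)), c))), a)  →  pair(pair(a, g(c, pair(pair(a, a), c))), a)   [R6 at 1.2.2.1]
4. pair(pair(a, g(c, pair(pair(a, a), c))), a)  →  pair(pair(a, c), a)   [R1 at 1.2]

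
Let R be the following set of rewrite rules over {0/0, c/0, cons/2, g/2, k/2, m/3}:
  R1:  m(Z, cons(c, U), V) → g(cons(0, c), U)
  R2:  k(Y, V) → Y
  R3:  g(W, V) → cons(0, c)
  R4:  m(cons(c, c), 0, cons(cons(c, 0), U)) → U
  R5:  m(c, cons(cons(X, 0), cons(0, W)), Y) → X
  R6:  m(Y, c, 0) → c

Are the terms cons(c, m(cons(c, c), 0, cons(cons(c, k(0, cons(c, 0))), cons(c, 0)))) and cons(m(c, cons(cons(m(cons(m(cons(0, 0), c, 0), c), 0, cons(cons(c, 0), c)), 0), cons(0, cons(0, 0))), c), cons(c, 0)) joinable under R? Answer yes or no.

Reduce t₁ = cons(c, m(cons(c, c), 0, cons(cons(c, k(0, cons(c, 0))), cons(c, 0)))):
1. cons(c, m(cons(c, c), 0, cons(cons(c, k(0, cons(c, 0))), cons(c, 0))))  →  cons(c, m(cons(c, c), 0, cons(cons(c, 0), cons(c, 0))))   [R2 at 2.3.1.2]
2. cons(c, m(cons(c, c), 0, cons(cons(c, 0), cons(c, 0))))  →  cons(c, cons(c, 0))   [R4 at 2]

Reduce t₂ = cons(m(c, cons(cons(m(cons(m(cons(0, 0), c, 0), c), 0, cons(cons(c, 0), c)), 0), cons(0, cons(0, 0))), c), cons(c, 0)):
1. cons(m(c, cons(cons(m(cons(m(cons(0, 0), c, 0), c), 0, cons(cons(c, 0), c)), 0), cons(0, cons(0, 0))), c), cons(c, 0))  →  cons(m(cons(m(cons(0, 0), c, 0), c), 0, cons(cons(c, 0), c)), cons(c, 0))   [R5 at 1]
2. cons(m(cons(m(cons(0, 0), c, 0), c), 0, cons(cons(c, 0), c)), cons(c, 0))  →  cons(m(cons(c, c), 0, cons(cons(c, 0), c)), cons(c, 0))   [R6 at 1.1.1]
3. cons(m(cons(c, c), 0, cons(cons(c, 0), c)), cons(c, 0))  →  cons(c, cons(c, 0))   [R4 at 1]

yes — NF(t₁) = cons(c, cons(c, 0)), NF(t₂) = cons(c, cons(c, 0))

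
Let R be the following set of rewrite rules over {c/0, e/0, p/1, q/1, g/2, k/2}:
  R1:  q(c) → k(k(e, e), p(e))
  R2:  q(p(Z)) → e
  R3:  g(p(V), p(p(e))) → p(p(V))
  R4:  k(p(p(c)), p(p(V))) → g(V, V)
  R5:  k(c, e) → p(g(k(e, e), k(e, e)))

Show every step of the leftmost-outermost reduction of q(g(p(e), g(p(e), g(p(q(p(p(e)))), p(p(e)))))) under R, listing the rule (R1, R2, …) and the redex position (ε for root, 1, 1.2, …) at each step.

e

1. q(g(p(e), g(p(e), g(p(q(p(p(e)))), p(p(e))))))  →  q(g(p(e), g(p(e), p(p(q(p(p(e))))))))   [R3 at 1.2.2]
2. q(g(p(e), g(p(e), p(p(q(p(p(e))))))))  →  q(g(p(e), g(p(e), p(p(e)))))   [R2 at 1.2.2.1.1]
3. q(g(p(e), g(p(e), p(p(e)))))  →  q(g(p(e), p(p(e))))   [R3 at 1.2]
4. q(g(p(e), p(p(e))))  →  q(p(p(e)))   [R3 at 1]
5. q(p(p(e)))  →  e   [R2 at ε]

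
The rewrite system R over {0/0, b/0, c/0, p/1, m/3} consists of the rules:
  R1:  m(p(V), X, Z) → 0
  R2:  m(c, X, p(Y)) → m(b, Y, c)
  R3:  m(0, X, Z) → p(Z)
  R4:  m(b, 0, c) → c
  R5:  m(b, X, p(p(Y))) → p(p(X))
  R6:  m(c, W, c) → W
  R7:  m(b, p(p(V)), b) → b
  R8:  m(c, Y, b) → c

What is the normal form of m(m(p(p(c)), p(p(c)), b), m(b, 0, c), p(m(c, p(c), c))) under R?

1. m(m(p(p(c)), p(p(c)), b), m(b, 0, c), p(m(c, p(c), c)))  →  m(0, m(b, 0, c), p(m(c, p(c), c)))   [R1 at 1]
2. m(0, m(b, 0, c), p(m(c, p(c), c)))  →  p(p(m(c, p(c), c)))   [R3 at ε]
3. p(p(m(c, p(c), c)))  →  p(p(p(c)))   [R6 at 1.1]

p(p(p(c)))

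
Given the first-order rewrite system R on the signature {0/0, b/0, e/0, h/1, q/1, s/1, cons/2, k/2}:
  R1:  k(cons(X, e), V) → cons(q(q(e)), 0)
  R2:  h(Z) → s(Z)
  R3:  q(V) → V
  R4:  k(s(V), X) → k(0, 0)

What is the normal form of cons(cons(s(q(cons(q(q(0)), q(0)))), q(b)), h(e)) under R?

cons(cons(s(cons(0, 0)), b), s(e))

1. cons(cons(s(q(cons(q(q(0)), q(0)))), q(b)), h(e))  →  cons(cons(s(cons(q(q(0)), q(0))), q(b)), h(e))   [R3 at 1.1.1]
2. cons(cons(s(cons(q(q(0)), q(0))), q(b)), h(e))  →  cons(cons(s(cons(q(0), q(0))), q(b)), h(e))   [R3 at 1.1.1.1]
3. cons(cons(s(cons(q(0), q(0))), q(b)), h(e))  →  cons(cons(s(cons(0, q(0))), q(b)), h(e))   [R3 at 1.1.1.1]
4. cons(cons(s(cons(0, q(0))), q(b)), h(e))  →  cons(cons(s(cons(0, 0)), q(b)), h(e))   [R3 at 1.1.1.2]
5. cons(cons(s(cons(0, 0)), q(b)), h(e))  →  cons(cons(s(cons(0, 0)), b), h(e))   [R3 at 1.2]
6. cons(cons(s(cons(0, 0)), b), h(e))  →  cons(cons(s(cons(0, 0)), b), s(e))   [R2 at 2]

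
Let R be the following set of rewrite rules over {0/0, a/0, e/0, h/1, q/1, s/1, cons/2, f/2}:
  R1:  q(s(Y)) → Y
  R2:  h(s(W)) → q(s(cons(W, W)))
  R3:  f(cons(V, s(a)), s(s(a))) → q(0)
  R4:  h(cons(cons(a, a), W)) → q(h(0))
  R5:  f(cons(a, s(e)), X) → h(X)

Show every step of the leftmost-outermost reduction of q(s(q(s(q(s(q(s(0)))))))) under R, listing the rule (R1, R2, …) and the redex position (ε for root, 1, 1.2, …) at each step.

0

1. q(s(q(s(q(s(q(s(0))))))))  →  q(s(q(s(q(s(0))))))   [R1 at ε]
2. q(s(q(s(q(s(0))))))  →  q(s(q(s(0))))   [R1 at ε]
3. q(s(q(s(0))))  →  q(s(0))   [R1 at ε]
4. q(s(0))  →  0   [R1 at ε]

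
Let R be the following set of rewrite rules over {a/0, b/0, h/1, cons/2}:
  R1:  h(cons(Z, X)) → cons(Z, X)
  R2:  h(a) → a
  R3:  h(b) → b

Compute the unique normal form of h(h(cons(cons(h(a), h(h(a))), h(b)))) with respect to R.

1. h(h(cons(cons(h(a), h(h(a))), h(b))))  →  h(cons(cons(h(a), h(h(a))), h(b)))   [R1 at 1]
2. h(cons(cons(h(a), h(h(a))), h(b)))  →  cons(cons(h(a), h(h(a))), h(b))   [R1 at ε]
3. cons(cons(h(a), h(h(a))), h(b))  →  cons(cons(a, h(h(a))), h(b))   [R2 at 1.1]
4. cons(cons(a, h(h(a))), h(b))  →  cons(cons(a, h(a)), h(b))   [R2 at 1.2.1]
5. cons(cons(a, h(a)), h(b))  →  cons(cons(a, a), h(b))   [R2 at 1.2]
6. cons(cons(a, a), h(b))  →  cons(cons(a, a), b)   [R3 at 2]

cons(cons(a, a), b)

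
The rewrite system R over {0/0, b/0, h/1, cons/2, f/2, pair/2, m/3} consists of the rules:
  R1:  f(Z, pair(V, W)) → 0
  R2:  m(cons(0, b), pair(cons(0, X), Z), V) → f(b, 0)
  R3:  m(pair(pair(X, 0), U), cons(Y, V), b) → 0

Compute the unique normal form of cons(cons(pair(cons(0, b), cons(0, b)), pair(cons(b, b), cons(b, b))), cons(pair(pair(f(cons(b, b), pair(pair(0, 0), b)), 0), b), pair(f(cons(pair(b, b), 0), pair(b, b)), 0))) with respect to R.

cons(cons(pair(cons(0, b), cons(0, b)), pair(cons(b, b), cons(b, b))), cons(pair(pair(0, 0), b), pair(0, 0)))

1. cons(cons(pair(cons(0, b), cons(0, b)), pair(cons(b, b), cons(b, b))), cons(pair(pair(f(cons(b, b), pair(pair(0, 0), b)), 0), b), pair(f(cons(pair(b, b), 0), pair(b, b)), 0)))  →  cons(cons(pair(cons(0, b), cons(0, b)), pair(cons(b, b), cons(b, b))), cons(pair(pair(0, 0), b), pair(f(cons(pair(b, b), 0), pair(b, b)), 0)))   [R1 at 2.1.1.1]
2. cons(cons(pair(cons(0, b), cons(0, b)), pair(cons(b, b), cons(b, b))), cons(pair(pair(0, 0), b), pair(f(cons(pair(b, b), 0), pair(b, b)), 0)))  →  cons(cons(pair(cons(0, b), cons(0, b)), pair(cons(b, b), cons(b, b))), cons(pair(pair(0, 0), b), pair(0, 0)))   [R1 at 2.2.1]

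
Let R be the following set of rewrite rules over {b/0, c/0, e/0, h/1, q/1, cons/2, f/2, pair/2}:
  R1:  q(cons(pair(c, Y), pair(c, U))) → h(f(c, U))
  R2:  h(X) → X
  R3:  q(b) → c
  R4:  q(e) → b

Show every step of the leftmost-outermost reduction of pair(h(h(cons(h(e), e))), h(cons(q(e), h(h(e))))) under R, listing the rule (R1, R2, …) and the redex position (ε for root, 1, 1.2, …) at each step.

pair(cons(e, e), cons(b, e))

1. pair(h(h(cons(h(e), e))), h(cons(q(e), h(h(e)))))  →  pair(h(cons(h(e), e)), h(cons(q(e), h(h(e)))))   [R2 at 1]
2. pair(h(cons(h(e), e)), h(cons(q(e), h(h(e)))))  →  pair(cons(h(e), e), h(cons(q(e), h(h(e)))))   [R2 at 1]
3. pair(cons(h(e), e), h(cons(q(e), h(h(e)))))  →  pair(cons(e, e), h(cons(q(e), h(h(e)))))   [R2 at 1.1]
4. pair(cons(e, e), h(cons(q(e), h(h(e)))))  →  pair(cons(e, e), cons(q(e), h(h(e))))   [R2 at 2]
5. pair(cons(e, e), cons(q(e), h(h(e))))  →  pair(cons(e, e), cons(b, h(h(e))))   [R4 at 2.1]
6. pair(cons(e, e), cons(b, h(h(e))))  →  pair(cons(e, e), cons(b, h(e)))   [R2 at 2.2]
7. pair(cons(e, e), cons(b, h(e)))  →  pair(cons(e, e), cons(b, e))   [R2 at 2.2]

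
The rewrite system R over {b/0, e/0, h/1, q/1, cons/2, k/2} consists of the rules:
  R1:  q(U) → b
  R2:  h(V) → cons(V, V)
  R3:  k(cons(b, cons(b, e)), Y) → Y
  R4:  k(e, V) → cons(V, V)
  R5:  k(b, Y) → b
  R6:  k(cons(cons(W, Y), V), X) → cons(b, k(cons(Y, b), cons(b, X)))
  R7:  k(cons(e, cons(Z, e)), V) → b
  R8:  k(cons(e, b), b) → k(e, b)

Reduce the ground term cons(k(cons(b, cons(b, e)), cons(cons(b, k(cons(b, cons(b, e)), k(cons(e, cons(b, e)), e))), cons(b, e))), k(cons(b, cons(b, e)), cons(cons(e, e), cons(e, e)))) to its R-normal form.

cons(cons(cons(b, b), cons(b, e)), cons(cons(e, e), cons(e, e)))

1. cons(k(cons(b, cons(b, e)), cons(cons(b, k(cons(b, cons(b, e)), k(cons(e, cons(b, e)), e))), cons(b, e))), k(cons(b, cons(b, e)), cons(cons(e, e), cons(e, e))))  →  cons(cons(cons(b, k(cons(b, cons(b, e)), k(cons(e, cons(b, e)), e))), cons(b, e)), k(cons(b, cons(b, e)), cons(cons(e, e), cons(e, e))))   [R3 at 1]
2. cons(cons(cons(b, k(cons(b, cons(b, e)), k(cons(e, cons(b, e)), e))), cons(b, e)), k(cons(b, cons(b, e)), cons(cons(e, e), cons(e, e))))  →  cons(cons(cons(b, k(cons(e, cons(b, e)), e)), cons(b, e)), k(cons(b, cons(b, e)), cons(cons(e, e), cons(e, e))))   [R3 at 1.1.2]
3. cons(cons(cons(b, k(cons(e, cons(b, e)), e)), cons(b, e)), k(cons(b, cons(b, e)), cons(cons(e, e), cons(e, e))))  →  cons(cons(cons(b, b), cons(b, e)), k(cons(b, cons(b, e)), cons(cons(e, e), cons(e, e))))   [R7 at 1.1.2]
4. cons(cons(cons(b, b), cons(b, e)), k(cons(b, cons(b, e)), cons(cons(e, e), cons(e, e))))  →  cons(cons(cons(b, b), cons(b, e)), cons(cons(e, e), cons(e, e)))   [R3 at 2]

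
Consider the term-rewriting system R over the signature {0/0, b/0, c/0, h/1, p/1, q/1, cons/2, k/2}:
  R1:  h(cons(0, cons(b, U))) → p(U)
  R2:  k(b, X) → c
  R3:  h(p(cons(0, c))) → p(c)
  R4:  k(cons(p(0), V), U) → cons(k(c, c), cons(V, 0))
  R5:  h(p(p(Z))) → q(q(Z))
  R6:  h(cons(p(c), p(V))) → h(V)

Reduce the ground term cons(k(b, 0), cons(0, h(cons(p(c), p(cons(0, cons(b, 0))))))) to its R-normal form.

1. cons(k(b, 0), cons(0, h(cons(p(c), p(cons(0, cons(b, 0)))))))  →  cons(c, cons(0, h(cons(p(c), p(cons(0, cons(b, 0)))))))   [R2 at 1]
2. cons(c, cons(0, h(cons(p(c), p(cons(0, cons(b, 0)))))))  →  cons(c, cons(0, h(cons(0, cons(b, 0)))))   [R6 at 2.2]
3. cons(c, cons(0, h(cons(0, cons(b, 0)))))  →  cons(c, cons(0, p(0)))   [R1 at 2.2]

cons(c, cons(0, p(0)))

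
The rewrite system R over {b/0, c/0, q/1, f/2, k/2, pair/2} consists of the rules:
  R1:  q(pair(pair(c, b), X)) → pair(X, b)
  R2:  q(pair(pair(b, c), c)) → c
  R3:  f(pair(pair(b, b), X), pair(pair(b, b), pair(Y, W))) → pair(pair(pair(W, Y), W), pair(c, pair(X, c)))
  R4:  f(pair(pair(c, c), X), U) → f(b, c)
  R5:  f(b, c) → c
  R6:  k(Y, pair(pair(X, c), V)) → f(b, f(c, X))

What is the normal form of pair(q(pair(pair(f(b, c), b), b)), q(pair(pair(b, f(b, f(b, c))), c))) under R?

pair(pair(b, b), c)

1. pair(q(pair(pair(f(b, c), b), b)), q(pair(pair(b, f(b, f(b, c))), c)))  →  pair(q(pair(pair(c, b), b)), q(pair(pair(b, f(b, f(b, c))), c)))   [R5 at 1.1.1.1]
2. pair(q(pair(pair(c, b), b)), q(pair(pair(b, f(b, f(b, c))), c)))  →  pair(pair(b, b), q(pair(pair(b, f(b, f(b, c))), c)))   [R1 at 1]
3. pair(pair(b, b), q(pair(pair(b, f(b, f(b, c))), c)))  →  pair(pair(b, b), q(pair(pair(b, f(b, c)), c)))   [R5 at 2.1.1.2.2]
4. pair(pair(b, b), q(pair(pair(b, f(b, c)), c)))  →  pair(pair(b, b), q(pair(pair(b, c), c)))   [R5 at 2.1.1.2]
5. pair(pair(b, b), q(pair(pair(b, c), c)))  →  pair(pair(b, b), c)   [R2 at 2]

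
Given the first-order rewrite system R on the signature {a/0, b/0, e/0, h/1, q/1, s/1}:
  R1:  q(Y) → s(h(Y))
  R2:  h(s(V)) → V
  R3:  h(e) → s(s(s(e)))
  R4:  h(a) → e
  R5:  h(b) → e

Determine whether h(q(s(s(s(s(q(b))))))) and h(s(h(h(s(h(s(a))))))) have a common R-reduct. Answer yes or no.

no — NF(t₁) = s(s(s(s(e)))), NF(t₂) = e

Reduce t₁ = h(q(s(s(s(s(q(b))))))):
1. h(q(s(s(s(s(q(b)))))))  →  h(s(h(s(s(s(s(q(b))))))))   [R1 at 1]
2. h(s(h(s(s(s(s(q(b))))))))  →  h(s(s(s(s(q(b))))))   [R2 at ε]
3. h(s(s(s(s(q(b))))))  →  s(s(s(q(b))))   [R2 at ε]
4. s(s(s(q(b))))  →  s(s(s(s(h(b)))))   [R1 at 1.1.1]
5. s(s(s(s(h(b)))))  →  s(s(s(s(e))))   [R5 at 1.1.1.1]

Reduce t₂ = h(s(h(h(s(h(s(a))))))):
1. h(s(h(h(s(h(s(a)))))))  →  h(h(s(h(s(a)))))   [R2 at ε]
2. h(h(s(h(s(a)))))  →  h(h(s(a)))   [R2 at 1]
3. h(h(s(a)))  →  h(a)   [R2 at 1]
4. h(a)  →  e   [R4 at ε]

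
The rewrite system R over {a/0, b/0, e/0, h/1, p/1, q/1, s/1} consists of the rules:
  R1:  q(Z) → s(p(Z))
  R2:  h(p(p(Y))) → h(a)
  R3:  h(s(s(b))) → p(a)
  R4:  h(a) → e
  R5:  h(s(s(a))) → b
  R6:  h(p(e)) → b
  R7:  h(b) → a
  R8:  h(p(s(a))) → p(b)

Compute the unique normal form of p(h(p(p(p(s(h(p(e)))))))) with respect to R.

1. p(h(p(p(p(s(h(p(e))))))))  →  p(h(a))   [R2 at 1]
2. p(h(a))  →  p(e)   [R4 at 1]

p(e)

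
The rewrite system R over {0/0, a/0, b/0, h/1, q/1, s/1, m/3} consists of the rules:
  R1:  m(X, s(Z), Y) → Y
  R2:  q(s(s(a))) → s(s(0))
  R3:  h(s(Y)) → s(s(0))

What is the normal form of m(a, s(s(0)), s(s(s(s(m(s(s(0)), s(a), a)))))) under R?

s(s(s(s(a))))

1. m(a, s(s(0)), s(s(s(s(m(s(s(0)), s(a), a))))))  →  s(s(s(s(m(s(s(0)), s(a), a)))))   [R1 at ε]
2. s(s(s(s(m(s(s(0)), s(a), a)))))  →  s(s(s(s(a))))   [R1 at 1.1.1.1]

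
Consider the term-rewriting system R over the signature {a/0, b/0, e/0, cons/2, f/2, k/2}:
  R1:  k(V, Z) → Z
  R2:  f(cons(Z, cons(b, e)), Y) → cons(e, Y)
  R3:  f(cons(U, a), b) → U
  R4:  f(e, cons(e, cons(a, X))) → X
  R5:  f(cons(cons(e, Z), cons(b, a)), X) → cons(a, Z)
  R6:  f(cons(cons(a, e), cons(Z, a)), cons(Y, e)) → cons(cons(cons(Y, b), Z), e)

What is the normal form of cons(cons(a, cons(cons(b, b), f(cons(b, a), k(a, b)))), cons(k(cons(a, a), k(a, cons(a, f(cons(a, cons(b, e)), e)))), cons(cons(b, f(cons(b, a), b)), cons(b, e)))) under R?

1. cons(cons(a, cons(cons(b, b), f(cons(b, a), k(a, b)))), cons(k(cons(a, a), k(a, cons(a, f(cons(a, cons(b, e)), e)))), cons(cons(b, f(cons(b, a), b)), cons(b, e))))  →  cons(cons(a, cons(cons(b, b), f(cons(b, a), b))), cons(k(cons(a, a), k(a, cons(a, f(cons(a, cons(b, e)), e)))), cons(cons(b, f(cons(b, a), b)), cons(b, e))))   [R1 at 1.2.2.2]
2. cons(cons(a, cons(cons(b, b), f(cons(b, a), b))), cons(k(cons(a, a), k(a, cons(a, f(cons(a, cons(b, e)), e)))), cons(cons(b, f(cons(b, a), b)), cons(b, e))))  →  cons(cons(a, cons(cons(b, b), b)), cons(k(cons(a, a), k(a, cons(a, f(cons(a, cons(b, e)), e)))), cons(cons(b, f(cons(b, a), b)), cons(b, e))))   [R3 at 1.2.2]
3. cons(cons(a, cons(cons(b, b), b)), cons(k(cons(a, a), k(a, cons(a, f(cons(a, cons(b, e)), e)))), cons(cons(b, f(cons(b, a), b)), cons(b, e))))  →  cons(cons(a, cons(cons(b, b), b)), cons(k(a, cons(a, f(cons(a, cons(b, e)), e))), cons(cons(b, f(cons(b, a), b)), cons(b, e))))   [R1 at 2.1]
4. cons(cons(a, cons(cons(b, b), b)), cons(k(a, cons(a, f(cons(a, cons(b, e)), e))), cons(cons(b, f(cons(b, a), b)), cons(b, e))))  →  cons(cons(a, cons(cons(b, b), b)), cons(cons(a, f(cons(a, cons(b, e)), e)), cons(cons(b, f(cons(b, a), b)), cons(b, e))))   [R1 at 2.1]
5. cons(cons(a, cons(cons(b, b), b)), cons(cons(a, f(cons(a, cons(b, e)), e)), cons(cons(b, f(cons(b, a), b)), cons(b, e))))  →  cons(cons(a, cons(cons(b, b), b)), cons(cons(a, cons(e, e)), cons(cons(b, f(cons(b, a), b)), cons(b, e))))   [R2 at 2.1.2]
6. cons(cons(a, cons(cons(b, b), b)), cons(cons(a, cons(e, e)), cons(cons(b, f(cons(b, a), b)), cons(b, e))))  →  cons(cons(a, cons(cons(b, b), b)), cons(cons(a, cons(e, e)), cons(cons(b, b), cons(b, e))))   [R3 at 2.2.1.2]

cons(cons(a, cons(cons(b, b), b)), cons(cons(a, cons(e, e)), cons(cons(b, b), cons(b, e))))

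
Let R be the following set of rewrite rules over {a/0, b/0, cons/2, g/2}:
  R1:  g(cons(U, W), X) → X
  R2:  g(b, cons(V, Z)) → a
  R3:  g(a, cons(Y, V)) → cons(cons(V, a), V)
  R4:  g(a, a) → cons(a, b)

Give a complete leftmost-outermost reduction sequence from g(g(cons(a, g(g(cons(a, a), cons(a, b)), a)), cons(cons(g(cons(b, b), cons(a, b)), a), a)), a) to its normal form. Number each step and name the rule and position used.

a

1. g(g(cons(a, g(g(cons(a, a), cons(a, b)), a)), cons(cons(g(cons(b, b), cons(a, b)), a), a)), a)  →  g(cons(cons(g(cons(b, b), cons(a, b)), a), a), a)   [R1 at 1]
2. g(cons(cons(g(cons(b, b), cons(a, b)), a), a), a)  →  a   [R1 at ε]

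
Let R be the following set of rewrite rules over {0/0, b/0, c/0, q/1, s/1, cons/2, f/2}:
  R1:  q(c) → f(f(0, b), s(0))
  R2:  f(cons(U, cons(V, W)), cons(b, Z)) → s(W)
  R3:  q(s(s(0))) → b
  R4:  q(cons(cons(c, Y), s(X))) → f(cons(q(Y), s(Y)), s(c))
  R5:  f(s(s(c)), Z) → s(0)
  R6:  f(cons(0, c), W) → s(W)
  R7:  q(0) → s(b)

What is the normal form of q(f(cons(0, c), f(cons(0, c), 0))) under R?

1. q(f(cons(0, c), f(cons(0, c), 0)))  →  q(s(f(cons(0, c), 0)))   [R6 at 1]
2. q(s(f(cons(0, c), 0)))  →  q(s(s(0)))   [R6 at 1.1]
3. q(s(s(0)))  →  b   [R3 at ε]

b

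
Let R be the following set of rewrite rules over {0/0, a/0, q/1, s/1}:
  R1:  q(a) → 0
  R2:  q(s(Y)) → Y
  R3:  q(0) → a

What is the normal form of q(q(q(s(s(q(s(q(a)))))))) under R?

1. q(q(q(s(s(q(s(q(a))))))))  →  q(q(s(q(s(q(a))))))   [R2 at 1.1]
2. q(q(s(q(s(q(a))))))  →  q(q(s(q(a))))   [R2 at 1]
3. q(q(s(q(a))))  →  q(q(a))   [R2 at 1]
4. q(q(a))  →  q(0)   [R1 at 1]
5. q(0)  →  a   [R3 at ε]

a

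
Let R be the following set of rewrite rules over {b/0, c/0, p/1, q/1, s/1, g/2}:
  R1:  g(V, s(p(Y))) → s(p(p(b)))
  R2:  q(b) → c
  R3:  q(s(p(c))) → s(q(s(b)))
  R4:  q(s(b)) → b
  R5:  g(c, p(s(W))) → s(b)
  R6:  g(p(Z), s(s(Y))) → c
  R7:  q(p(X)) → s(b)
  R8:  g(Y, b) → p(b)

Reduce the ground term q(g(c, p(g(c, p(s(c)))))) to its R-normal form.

1. q(g(c, p(g(c, p(s(c))))))  →  q(g(c, p(s(b))))   [R5 at 1.2.1]
2. q(g(c, p(s(b))))  →  q(s(b))   [R5 at 1]
3. q(s(b))  →  b   [R4 at ε]

b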